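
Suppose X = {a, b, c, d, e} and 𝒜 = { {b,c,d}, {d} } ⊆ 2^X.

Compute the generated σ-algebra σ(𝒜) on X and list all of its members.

|σ(𝒜)| = 8.  σ(𝒜) = { {}, {d}, {a,e}, {b,c}, {a,d,e}, {b,c,d}, {a,b,c,e}, X }

Derivation:
Begin from { {}, {d}, {b,c,d}, X } (that is, 𝒜 plus ∅ and X).
Round 1: +2 →
  {a,e}  = X∖{b,c,d}
  {a,b,c,e}  = X∖{d}
  |family| = 6
Round 2. New:
  {a,d,e}  = {a,e} ∪ {d}
  |family| = 7
Round 3 adds 1:
  {b,c}  = X∖{a,d,e}
  |family| = 8
Round 4 adds nothing — fixpoint reached.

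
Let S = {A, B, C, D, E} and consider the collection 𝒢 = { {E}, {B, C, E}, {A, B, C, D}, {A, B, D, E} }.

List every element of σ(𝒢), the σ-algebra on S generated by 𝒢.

σ(𝒢) (16 sets): { {}, {B}, {C}, {E}, {A, D}, {B, C}, {B, E}, {C, E}, {A, B, D}, {A, C, D}, {A, D, E}, {B, C, E}, {A, B, C, D}, {A, B, D, E}, {A, C, D, E}, S }

Working:
Start: 𝒢 ∪ {∅, S} = { {}, {E}, {B, C, E}, {A, B, C, D}, {A, B, D, E}, S }.
Iteration 1: 2 new —
  {C}  = ᶜ of {A, B, D, E}
  {A, D}  = ᶜ of {B, C, E}
Iteration 2: 3 new —
  {C, E}  = {C} ∪ {E}
  {A, C, D}  = {C} ∪ {A, D}
  {A, D, E}  = {A, D} ∪ {E}
Iteration 3 adds 4:
  {B, C}  = ᶜ of {A, D, E}
  {B, E}  = ᶜ of {A, C, D}
  {A, B, D}  = ᶜ of {C, E}
  {A, C, D, E}  = {A, D, E} ∪ {C}
Iteration 4: +1 →
  {B}  = ᶜ of {A, C, D, E}
Iteration 5: already closed under ᶜ and ∪.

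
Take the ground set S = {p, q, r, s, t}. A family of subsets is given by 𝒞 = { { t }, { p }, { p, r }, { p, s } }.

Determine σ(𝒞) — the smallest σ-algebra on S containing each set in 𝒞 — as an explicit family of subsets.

Answer: σ(𝒞) = { ∅, { p }, { q }, { r }, { s }, { t }, { p, q }, { p, r }, { p, s }, { p, t }, { q, r }, { q, s }, { q, t }, { r, s }, { r, t }, { s, t }, { p, q, r }, { p, q, s }, { p, q, t }, { p, r, s }, { p, r, t }, { p, s, t }, { q, r, s }, { q, r, t }, { q, s, t }, { r, s, t }, { p, q, r, s }, { p, q, r, t }, { p, q, s, t }, { p, r, s, t }, { q, r, s, t }, S }

Working:
Initial family (6 sets): { ∅, { p }, { t }, { p, r }, { p, s }, S }.
Round 1 adds 8:
  { p, t }  = { t } ∪ { p }
  { p, r, s }  = { p, s } ∪ { p, r }
  { p, r, t }  = { p, r } ∪ { t }
  { p, s, t }  = { p, s } ∪ { t }
  { q, r, t }  = complement { p, s }
  { q, s, t }  = complement { p, r }
  { p, q, r, s }  = complement { t }
  { q, r, s, t }  = complement { p }
  |family| = 14
Round 2 (7 new):
  { q, r }  = complement { p, s, t }
  { q, s }  = complement { p, r, t }
  { q, t }  = complement { p, r, s }
  { q, r, s }  = complement { p, t }
  { p, q, r, t }  = { p, r, t } ∪ { q, r, t }
  { p, q, s, t }  = { p, s, t } ∪ { q, s, t }
  { p, r, s, t }  = { p, s, t } ∪ { p, r, t }
  |family| = 21
Round 3: 6 new —
  { q }  = complement { p, r, s, t }
  { r }  = complement { p, q, s, t }
  { s }  = complement { p, q, r, t }
  { p, q, r }  = { p, r } ∪ { q, r }
  { p, q, s }  = { p, s } ∪ { q, s }
  { p, q, t }  = { q, t } ∪ { p, t }
  |family| = 27
Round 4. New:
  { p, q }  = { q } ∪ { p }
  { r, s }  = complement { p, q, t }
  { r, t }  = complement { p, q, s }
  { s, t }  = complement { p, q, r }
  |family| = 31
Round 5: +1 →
  { r, s, t }  = complement { p, q }
  |family| = 32
Round 6: stable.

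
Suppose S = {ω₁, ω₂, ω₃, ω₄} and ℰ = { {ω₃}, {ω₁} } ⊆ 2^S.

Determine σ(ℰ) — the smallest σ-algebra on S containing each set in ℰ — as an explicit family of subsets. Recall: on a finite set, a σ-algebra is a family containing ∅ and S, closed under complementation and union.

|σ(ℰ)| = 8.  σ(ℰ) = { {}, {ω₁}, {ω₃}, {ω₁, ω₃}, {ω₂, ω₄}, {ω₁, ω₂, ω₄}, {ω₂, ω₃, ω₄}, S }

Check:
Take S₀ = ℰ ∪ {∅, S} = { {}, {ω₁}, {ω₃}, S }.
Round 1 adds 3:
  {ω₁, ω₃}  = {ω₃} ∪ {ω₁}
  {ω₁, ω₂, ω₄}  = complement {ω₃}
  {ω₂, ω₃, ω₄}  = complement {ω₁}
  |family| = 7
Round 2: 1 new —
  {ω₂, ω₄}  = complement {ω₁, ω₃}
  |family| = 8
Round 3 adds nothing — fixpoint reached.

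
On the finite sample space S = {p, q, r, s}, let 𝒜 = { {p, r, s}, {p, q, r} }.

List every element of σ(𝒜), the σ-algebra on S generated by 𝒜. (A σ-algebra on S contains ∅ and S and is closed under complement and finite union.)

Answer: σ(𝒜) = { ∅, {q}, {s}, {p, r}, {q, s}, {p, q, r}, {p, r, s}, S }

Working:
Begin from { ∅, {p, q, r}, {p, r, s}, S } (that is, 𝒜 plus ∅ and S).
Iteration 1. New:
  {q}  = ᶜ of {p, r, s}
  {s}  = ᶜ of {p, q, r}
  |family| = 6
Iteration 2 (1 new):
  {q, s}  = {s} ∪ {q}
  |family| = 7
Iteration 3 adds 1:
  {p, r}  = ᶜ of {q, s}
  |family| = 8
After Iteration 4 the family is unchanged; done.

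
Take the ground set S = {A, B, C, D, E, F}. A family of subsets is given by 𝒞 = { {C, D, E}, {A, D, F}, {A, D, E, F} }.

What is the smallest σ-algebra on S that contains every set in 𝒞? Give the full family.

σ(𝒞) (32 sets): { {}, {B}, {C}, {D}, {E}, {A, F}, {B, C}, {B, D}, {B, E}, {C, D}, {C, E}, {D, E}, {A, B, F}, {A, C, F}, {A, D, F}, {A, E, F}, {B, C, D}, {B, C, E}, {B, D, E}, {C, D, E}, {A, B, C, F}, {A, B, D, F}, {A, B, E, F}, {A, C, D, F}, {A, C, E, F}, {A, D, E, F}, {B, C, D, E}, {A, B, C, D, F}, {A, B, C, E, F}, {A, B, D, E, F}, {A, C, D, E, F}, S }

Check:
Take S₀ = 𝒞 ∪ {∅, S} = { {}, {A, D, F}, {C, D, E}, {A, D, E, F}, S }.
Step 1 (4 new):
  {B, C}  = ᶜ of {A, D, E, F}
  {A, B, F}  = ᶜ of {C, D, E}
  {B, C, E}  = ᶜ of {A, D, F}
  {A, C, D, E, F}  = {C, D, E} ∪ {A, D, E, F}
  (now 9)
Step 2: 7 new —
  {B}  = ᶜ of {A, C, D, E, F}
  {A, B, C, F}  = {B, C} ∪ {A, B, F}
  {A, B, D, F}  = {A, D, F} ∪ {A, B, F}
  {B, C, D, E}  = {C, D, E} ∪ {B, C, E}
  {A, B, C, D, F}  = {A, D, F} ∪ {B, C}
  {A, B, C, E, F}  = {B, C, E} ∪ {A, B, F}
  {A, B, D, E, F}  = {A, D, E, F} ∪ {A, B, F}
  (now 16)
Step 3 adds 6:
  {C}  = ᶜ of {A, B, D, E, F}
  {D}  = ᶜ of {A, B, C, E, F}
  {E}  = ᶜ of {A, B, C, D, F}
  {A, F}  = ᶜ of {B, C, D, E}
  {C, E}  = ᶜ of {A, B, D, F}
  {D, E}  = ᶜ of {A, B, C, F}
  (now 22)
Step 4. New:
  {B, D}  = {B} ∪ {D}
  {B, E}  = {B} ∪ {E}
  {C, D}  = {C} ∪ {D}
  {A, C, F}  = {A, F} ∪ {C}
  {A, E, F}  = {A, F} ∪ {E}
  {B, C, D}  = {B, C} ∪ {D}
  {B, D, E}  = {B} ∪ {D, E}
  {A, B, E, F}  = {E} ∪ {A, B, F}
  {A, C, D, F}  = {A, D, F} ∪ {C}
  {A, C, E, F}  = {A, F} ∪ {C, E}
  (now 32)
Step 5: stable.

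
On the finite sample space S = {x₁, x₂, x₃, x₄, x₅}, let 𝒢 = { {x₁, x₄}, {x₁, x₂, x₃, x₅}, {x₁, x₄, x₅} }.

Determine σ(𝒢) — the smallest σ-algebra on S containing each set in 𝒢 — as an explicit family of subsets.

|σ(𝒢)| = 16.  σ(𝒢) = { ∅, {x₁}, {x₄}, {x₅}, {x₁, x₄}, {x₁, x₅}, {x₂, x₃}, {x₄, x₅}, {x₁, x₂, x₃}, {x₁, x₄, x₅}, {x₂, x₃, x₄}, {x₂, x₃, x₅}, {x₁, x₂, x₃, x₄}, {x₁, x₂, x₃, x₅}, {x₂, x₃, x₄, x₅}, S }

Check:
Initial family (5 sets): { ∅, {x₁, x₄}, {x₁, x₄, x₅}, {x₁, x₂, x₃, x₅}, S }.
Step 1: 3 new —
  {x₄}  = complement {x₁, x₂, x₃, x₅}
  {x₂, x₃}  = complement {x₁, x₄, x₅}
  {x₂, x₃, x₅}  = complement {x₁, x₄}
  — 8 sets.
Step 2 (3 new):
  {x₂, x₃, x₄}  = {x₄} ∪ {x₂, x₃}
  {x₁, x₂, x₃, x₄}  = {x₁, x₄} ∪ {x₂, x₃}
  {x₂, x₃, x₄, x₅}  = {x₄} ∪ {x₂, x₃, x₅}
  — 11 sets.
Step 3 (3 new):
  {x₁}  = complement {x₂, x₃, x₄, x₅}
  {x₅}  = complement {x₁, x₂, x₃, x₄}
  {x₁, x₅}  = complement {x₂, x₃, x₄}
  — 14 sets.
Step 4 (2 new):
  {x₄, x₅}  = {x₄} ∪ {x₅}
  {x₁, x₂, x₃}  = {x₂, x₃} ∪ {x₁}
  — 16 sets.
Step 5: already closed under ᶜ and ∪.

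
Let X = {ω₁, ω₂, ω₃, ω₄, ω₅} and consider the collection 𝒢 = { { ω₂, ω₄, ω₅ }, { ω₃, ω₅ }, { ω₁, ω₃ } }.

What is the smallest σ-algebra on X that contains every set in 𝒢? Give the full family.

σ(𝒢) (16 sets): { {}, { ω₁ }, { ω₃ }, { ω₅ }, { ω₁, ω₃ }, { ω₁, ω₅ }, { ω₂, ω₄ }, { ω₃, ω₅ }, { ω₁, ω₂, ω₄ }, { ω₁, ω₃, ω₅ }, { ω₂, ω₃, ω₄ }, { ω₂, ω₄, ω₅ }, { ω₁, ω₂, ω₃, ω₄ }, { ω₁, ω₂, ω₄, ω₅ }, { ω₂, ω₃, ω₄, ω₅ }, X }

Working:
Start: 𝒢 ∪ {∅, X} = { {}, { ω₁, ω₃ }, { ω₃, ω₅ }, { ω₂, ω₄, ω₅ }, X }.
Iteration 1: 3 new —
  { ω₁, ω₂, ω₄ }  = complement { ω₃, ω₅ }
  { ω₁, ω₃, ω₅ }  = { ω₁, ω₃ } ∪ { ω₃, ω₅ }
  { ω₂, ω₃, ω₄, ω₅ }  = { ω₃, ω₅ } ∪ { ω₂, ω₄, ω₅ }
  — 8 sets.
Iteration 2 adds 4:
  { ω₁ }  = complement { ω₂, ω₃, ω₄, ω₅ }
  { ω₂, ω₄ }  = complement { ω₁, ω₃, ω₅ }
  { ω₁, ω₂, ω₃, ω₄ }  = { ω₁, ω₃ } ∪ { ω₁, ω₂, ω₄ }
  { ω₁, ω₂, ω₄, ω₅ }  = { ω₁, ω₂, ω₄ } ∪ { ω₂, ω₄, ω₅ }
  — 12 sets.
Iteration 3: +2 →
  { ω₃ }  = complement { ω₁, ω₂, ω₄, ω₅ }
  { ω₅ }  = complement { ω₁, ω₂, ω₃, ω₄ }
  — 14 sets.
Iteration 4: 2 new —
  { ω₁, ω₅ }  = { ω₅ } ∪ { ω₁ }
  { ω₂, ω₃, ω₄ }  = { ω₃ } ∪ { ω₂, ω₄ }
  — 16 sets.
After Iteration 5 the family is unchanged; done.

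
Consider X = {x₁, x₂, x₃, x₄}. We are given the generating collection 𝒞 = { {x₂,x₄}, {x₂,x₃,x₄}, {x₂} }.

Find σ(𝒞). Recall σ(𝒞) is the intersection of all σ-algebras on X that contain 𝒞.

Take S₀ = 𝒞 ∪ {∅, X} = { {}, {x₂}, {x₂,x₄}, {x₂,x₃,x₄}, X }.
Pass 1. New:
  {x₁}  = ᶜ of {x₂,x₃,x₄}
  {x₁,x₃}  = ᶜ of {x₂,x₄}
  {x₁,x₃,x₄}  = ᶜ of {x₂}
  (now 8)
Pass 2 (3 new):
  {x₁,x₂}  = {x₂} ∪ {x₁}
  {x₁,x₂,x₃}  = {x₂} ∪ {x₁,x₃}
  {x₁,x₂,x₄}  = {x₂,x₄} ∪ {x₁}
  (now 11)
Pass 3 adds 3:
  {x₃}  = ᶜ of {x₁,x₂,x₄}
  {x₄}  = ᶜ of {x₁,x₂,x₃}
  {x₃,x₄}  = ᶜ of {x₁,x₂}
  (now 14)
Pass 4. New:
  {x₁,x₄}  = {x₄} ∪ {x₁}
  {x₂,x₃}  = {x₃} ∪ {x₂}
  (now 16)
Pass 5 adds nothing — fixpoint reached.

Hence σ(𝒞) has 16 members: { {}, {x₁}, {x₂}, {x₃}, {x₄}, {x₁,x₂}, {x₁,x₃}, {x₁,x₄}, {x₂,x₃}, {x₂,x₄}, {x₃,x₄}, {x₁,x₂,x₃}, {x₁,x₂,x₄}, {x₁,x₃,x₄}, {x₂,x₃,x₄}, X }.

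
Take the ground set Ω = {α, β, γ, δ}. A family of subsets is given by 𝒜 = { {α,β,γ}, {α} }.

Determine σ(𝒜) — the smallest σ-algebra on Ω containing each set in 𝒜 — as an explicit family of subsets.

Begin from { {}, {α}, {α,β,γ}, Ω } (that is, 𝒜 plus ∅ and Ω).
Step 1: 2 new —
  {δ}  = ᶜ of {α,β,γ}
  {β,γ,δ}  = ᶜ of {α}
  (now 6)
Step 2. New:
  {α,δ}  = {δ} ∪ {α}
  (now 7)
Step 3: +1 →
  {β,γ}  = ᶜ of {α,δ}
  (now 8)
Step 4: stable.

Hence σ(𝒜) has 8 members: { {}, {α}, {δ}, {α,δ}, {β,γ}, {α,β,γ}, {β,γ,δ}, Ω }.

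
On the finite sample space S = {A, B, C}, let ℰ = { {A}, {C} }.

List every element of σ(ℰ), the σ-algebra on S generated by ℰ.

Seed the family with ℰ together with ∅ and S: { {}, {A}, {C}, S }.
Round 1: +3 →
  {A, B}  = complement {C}
  {A, C}  = {C} ∪ {A}
  {B, C}  = complement {A}
  [7 total]
Round 2: 1 new —
  {B}  = complement {A, C}
  [8 total]
After Round 3 the family is unchanged; done.

Therefore σ(ℰ) = { {}, {A}, {B}, {C}, {A, B}, {A, C}, {B, C}, S } (|σ(ℰ)| = 8).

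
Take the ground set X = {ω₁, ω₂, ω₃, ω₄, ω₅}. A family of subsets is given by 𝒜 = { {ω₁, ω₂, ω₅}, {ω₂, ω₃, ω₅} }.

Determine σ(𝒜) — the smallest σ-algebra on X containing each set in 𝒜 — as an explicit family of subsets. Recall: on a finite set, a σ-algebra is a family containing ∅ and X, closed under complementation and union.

Begin from { {}, {ω₁, ω₂, ω₅}, {ω₂, ω₃, ω₅}, X } (that is, 𝒜 plus ∅ and X).
Round 1 adds 3:
  {ω₁, ω₄}  = {ω₂, ω₃, ω₅}ᶜ
  {ω₃, ω₄}  = {ω₁, ω₂, ω₅}ᶜ
  {ω₁, ω₂, ω₃, ω₅}  = {ω₁, ω₂, ω₅} ∪ {ω₂, ω₃, ω₅}
  |family| = 7
Round 2. New:
  {ω₄}  = {ω₁, ω₂, ω₃, ω₅}ᶜ
  {ω₁, ω₃, ω₄}  = {ω₃, ω₄} ∪ {ω₁, ω₄}
  {ω₁, ω₂, ω₄, ω₅}  = {ω₁, ω₂, ω₅} ∪ {ω₁, ω₄}
  {ω₂, ω₃, ω₄, ω₅}  = {ω₃, ω₄} ∪ {ω₂, ω₃, ω₅}
  |family| = 11
Round 3 (3 new):
  {ω₁}  = {ω₂, ω₃, ω₄, ω₅}ᶜ
  {ω₃}  = {ω₁, ω₂, ω₄, ω₅}ᶜ
  {ω₂, ω₅}  = {ω₁, ω₃, ω₄}ᶜ
  |family| = 14
Round 4 adds 2:
  {ω₁, ω₃}  = {ω₃} ∪ {ω₁}
  {ω₂, ω₄, ω₅}  = {ω₂, ω₅} ∪ {ω₄}
  |family| = 16
After Round 5 the family is unchanged; done.

σ(𝒜) = { {}, {ω₁}, {ω₃}, {ω₄}, {ω₁, ω₃}, {ω₁, ω₄}, {ω₂, ω₅}, {ω₃, ω₄}, {ω₁, ω₂, ω₅}, {ω₁, ω₃, ω₄}, {ω₂, ω₃, ω₅}, {ω₂, ω₄, ω₅}, {ω₁, ω₂, ω₃, ω₅}, {ω₁, ω₂, ω₄, ω₅}, {ω₂, ω₃, ω₄, ω₅}, X }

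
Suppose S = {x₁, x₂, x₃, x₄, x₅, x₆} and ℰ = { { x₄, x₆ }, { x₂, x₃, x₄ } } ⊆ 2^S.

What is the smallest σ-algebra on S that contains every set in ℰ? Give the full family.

Seed the family with ℰ together with ∅ and S: { ∅, { x₄, x₆ }, { x₂, x₃, x₄ }, S }.
Step 1 (3 new):
  { x₁, x₅, x₆ }  = complement { x₂, x₃, x₄ }
  { x₁, x₂, x₃, x₅ }  = complement { x₄, x₆ }
  { x₂, x₃, x₄, x₆ }  = { x₄, x₆ } ∪ { x₂, x₃, x₄ }
Step 2: +4 →
  { x₁, x₅ }  = complement { x₂, x₃, x₄, x₆ }
  { x₁, x₄, x₅, x₆ }  = { x₁, x₅, x₆ } ∪ { x₄, x₆ }
  { x₁, x₂, x₃, x₄, x₅ }  = { x₂, x₃, x₄ } ∪ { x₁, x₂, x₃, x₅ }
  { x₁, x₂, x₃, x₅, x₆ }  = { x₁, x₅, x₆ } ∪ { x₁, x₂, x₃, x₅ }
Step 3. New:
  { x₄ }  = complement { x₁, x₂, x₃, x₅, x₆ }
  { x₆ }  = complement { x₁, x₂, x₃, x₄, x₅ }
  { x₂, x₃ }  = complement { x₁, x₄, x₅, x₆ }
Step 4: +2 →
  { x₁, x₄, x₅ }  = { x₁, x₅ } ∪ { x₄ }
  { x₂, x₃, x₆ }  = { x₂, x₃ } ∪ { x₆ }
Step 5: closed — nothing new.

Hence σ(ℰ) has 16 members: { ∅, { x₄ }, { x₆ }, { x₁, x₅ }, { x₂, x₃ }, { x₄, x₆ }, { x₁, x₄, x₅ }, { x₁, x₅, x₆ }, { x₂, x₃, x₄ }, { x₂, x₃, x₆ }, { x₁, x₂, x₃, x₅ }, { x₁, x₄, x₅, x₆ }, { x₂, x₃, x₄, x₆ }, { x₁, x₂, x₃, x₄, x₅ }, { x₁, x₂, x₃, x₅, x₆ }, S }.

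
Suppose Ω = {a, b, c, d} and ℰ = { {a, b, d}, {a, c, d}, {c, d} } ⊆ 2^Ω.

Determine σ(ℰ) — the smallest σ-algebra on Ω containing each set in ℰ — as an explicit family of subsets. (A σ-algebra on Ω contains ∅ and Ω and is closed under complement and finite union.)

Initial family (5 sets): { ∅, {c, d}, {a, b, d}, {a, c, d}, Ω }.
Pass 1 adds 3:
  {b}  = complement {a, c, d}
  {c}  = complement {a, b, d}
  {a, b}  = complement {c, d}
Pass 2 (3 new):
  {b, c}  = {c} ∪ {b}
  {a, b, c}  = {c} ∪ {a, b}
  {b, c, d}  = {b} ∪ {c, d}
Pass 3 adds 3:
  {a}  = complement {b, c, d}
  {d}  = complement {a, b, c}
  {a, d}  = complement {b, c}
Pass 4 adds 2:
  {a, c}  = {c} ∪ {a}
  {b, d}  = {d} ∪ {b}
Pass 5 adds nothing — fixpoint reached.

Therefore σ(ℰ) = { ∅, {a}, {b}, {c}, {d}, {a, b}, {a, c}, {a, d}, {b, c}, {b, d}, {c, d}, {a, b, c}, {a, b, d}, {a, c, d}, {b, c, d}, Ω } (|σ(ℰ)| = 16).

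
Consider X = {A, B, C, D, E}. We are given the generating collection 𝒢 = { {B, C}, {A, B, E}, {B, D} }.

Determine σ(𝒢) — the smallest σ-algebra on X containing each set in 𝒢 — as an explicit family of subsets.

Start: 𝒢 ∪ {∅, X} = { {}, {B, C}, {B, D}, {A, B, E}, X }.
Round 1: 6 new —
  {C, D}  = X∖{A, B, E}
  {A, C, E}  = X∖{B, D}
  {A, D, E}  = X∖{B, C}
  {B, C, D}  = {B, C} ∪ {B, D}
  {A, B, C, E}  = {A, B, E} ∪ {B, C}
  {A, B, D, E}  = {A, B, E} ∪ {B, D}
Round 2: +4 →
  {C}  = X∖{A, B, D, E}
  {D}  = X∖{A, B, C, E}
  {A, E}  = X∖{B, C, D}
  {A, C, D, E}  = {A, D, E} ∪ {C, D}
Round 3: +1 →
  {B}  = X∖{A, C, D, E}
After Round 4 the family is unchanged; done.

Hence σ(𝒢) has 16 members: { {}, {B}, {C}, {D}, {A, E}, {B, C}, {B, D}, {C, D}, {A, B, E}, {A, C, E}, {A, D, E}, {B, C, D}, {A, B, C, E}, {A, B, D, E}, {A, C, D, E}, X }.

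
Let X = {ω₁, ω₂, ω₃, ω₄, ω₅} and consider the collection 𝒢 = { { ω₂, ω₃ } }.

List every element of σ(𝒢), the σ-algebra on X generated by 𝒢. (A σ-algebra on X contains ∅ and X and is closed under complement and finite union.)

Start: 𝒢 ∪ {∅, X} = { {}, { ω₂, ω₃ }, X }.
Step 1 adds 1:
  { ω₁, ω₄, ω₅ }  = X∖{ ω₂, ω₃ }
  — 4 sets.
Step 2: closed — nothing new.

|σ(𝒢)| = 4.  σ(𝒢) = { {}, { ω₂, ω₃ }, { ω₁, ω₄, ω₅ }, X }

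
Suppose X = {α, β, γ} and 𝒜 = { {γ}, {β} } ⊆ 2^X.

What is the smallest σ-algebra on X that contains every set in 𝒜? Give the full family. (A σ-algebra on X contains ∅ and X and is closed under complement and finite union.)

Answer: σ(𝒜) = { ∅, {α}, {β}, {γ}, {α,β}, {α,γ}, {β,γ}, X }

Working:
Take S₀ = 𝒜 ∪ {∅, X} = { ∅, {β}, {γ}, X }.
Iteration 1: +3 →
  {α,β}  = {γ}ᶜ
  {α,γ}  = {β}ᶜ
  {β,γ}  = {γ} ∪ {β}
  (now 7)
Iteration 2 (1 new):
  {α}  = {β,γ}ᶜ
  (now 8)
After Iteration 3 the family is unchanged; done.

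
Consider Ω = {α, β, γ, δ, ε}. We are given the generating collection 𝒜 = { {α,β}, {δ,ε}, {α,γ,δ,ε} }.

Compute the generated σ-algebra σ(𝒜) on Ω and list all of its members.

|σ(𝒜)| = 16.  σ(𝒜) = { ∅, {α}, {β}, {γ}, {α,β}, {α,γ}, {β,γ}, {δ,ε}, {α,β,γ}, {α,δ,ε}, {β,δ,ε}, {γ,δ,ε}, {α,β,δ,ε}, {α,γ,δ,ε}, {β,γ,δ,ε}, Ω }

Derivation:
Initial family (5 sets): { ∅, {α,β}, {δ,ε}, {α,γ,δ,ε}, Ω }.
Pass 1 (4 new):
  {β}  = ᶜ of {α,γ,δ,ε}
  {α,β,γ}  = ᶜ of {δ,ε}
  {γ,δ,ε}  = ᶜ of {α,β}
  {α,β,δ,ε}  = {δ,ε} ∪ {α,β}
Pass 2 (3 new):
  {γ}  = ᶜ of {α,β,δ,ε}
  {β,δ,ε}  = {β} ∪ {δ,ε}
  {β,γ,δ,ε}  = {γ,δ,ε} ∪ {β}
Pass 3: 3 new —
  {α}  = ᶜ of {β,γ,δ,ε}
  {α,γ}  = ᶜ of {β,δ,ε}
  {β,γ}  = {γ} ∪ {β}
Pass 4. New:
  {α,δ,ε}  = ᶜ of {β,γ}
Pass 5: already closed under ᶜ and ∪.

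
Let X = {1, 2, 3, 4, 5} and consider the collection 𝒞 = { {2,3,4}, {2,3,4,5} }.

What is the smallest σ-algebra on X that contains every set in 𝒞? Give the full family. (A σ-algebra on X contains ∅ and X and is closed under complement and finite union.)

|σ(𝒞)| = 8.  σ(𝒞) = { ∅, {1}, {5}, {1,5}, {2,3,4}, {1,2,3,4}, {2,3,4,5}, X }

Trace:
Initial family (4 sets): { ∅, {2,3,4}, {2,3,4,5}, X }.
Round 1. New:
  {1}  = {2,3,4,5}ᶜ
  {1,5}  = {2,3,4}ᶜ
  |family| = 6
Round 2: +1 →
  {1,2,3,4}  = {2,3,4} ∪ {1}
  |family| = 7
Round 3 (1 new):
  {5}  = {1,2,3,4}ᶜ
  |family| = 8
Round 4 adds nothing — fixpoint reached.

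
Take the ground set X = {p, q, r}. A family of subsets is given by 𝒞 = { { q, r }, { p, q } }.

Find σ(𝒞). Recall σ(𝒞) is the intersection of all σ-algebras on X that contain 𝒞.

Answer: σ(𝒞) = { {}, { p }, { q }, { r }, { p, q }, { p, r }, { q, r }, X }

Working:
Seed the family with 𝒞 together with ∅ and X: { {}, { p, q }, { q, r }, X }.
Pass 1 (2 new):
  { p }  = X∖{ q, r }
  { r }  = X∖{ p, q }
  [6 total]
Pass 2: +1 →
  { p, r }  = { r } ∪ { p }
  [7 total]
Pass 3: +1 →
  { q }  = X∖{ p, r }
  [8 total]
Pass 4 adds nothing — fixpoint reached.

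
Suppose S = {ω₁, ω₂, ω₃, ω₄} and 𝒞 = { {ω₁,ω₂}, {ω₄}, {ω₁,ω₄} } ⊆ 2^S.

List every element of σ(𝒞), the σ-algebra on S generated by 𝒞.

Answer: σ(𝒞) = { ∅, {ω₁}, {ω₂}, {ω₃}, {ω₄}, {ω₁,ω₂}, {ω₁,ω₃}, {ω₁,ω₄}, {ω₂,ω₃}, {ω₂,ω₄}, {ω₃,ω₄}, {ω₁,ω₂,ω₃}, {ω₁,ω₂,ω₄}, {ω₁,ω₃,ω₄}, {ω₂,ω₃,ω₄}, S }

Trace:
Take S₀ = 𝒞 ∪ {∅, S} = { ∅, {ω₄}, {ω₁,ω₂}, {ω₁,ω₄}, S }.
Round 1: +4 →
  {ω₂,ω₃}  = {ω₁,ω₄}ᶜ
  {ω₃,ω₄}  = {ω₁,ω₂}ᶜ
  {ω₁,ω₂,ω₃}  = {ω₄}ᶜ
  {ω₁,ω₂,ω₄}  = {ω₁,ω₄} ∪ {ω₁,ω₂}
  (now 9)
Round 2. New:
  {ω₃}  = {ω₁,ω₂,ω₄}ᶜ
  {ω₁,ω₃,ω₄}  = {ω₃,ω₄} ∪ {ω₁,ω₄}
  {ω₂,ω₃,ω₄}  = {ω₃,ω₄} ∪ {ω₂,ω₃}
  (now 12)
Round 3: 2 new —
  {ω₁}  = {ω₂,ω₃,ω₄}ᶜ
  {ω₂}  = {ω₁,ω₃,ω₄}ᶜ
  (now 14)
Round 4 (2 new):
  {ω₁,ω₃}  = {ω₃} ∪ {ω₁}
  {ω₂,ω₄}  = {ω₄} ∪ {ω₂}
  (now 16)
Round 5: no new sets; the family is a σ-algebra.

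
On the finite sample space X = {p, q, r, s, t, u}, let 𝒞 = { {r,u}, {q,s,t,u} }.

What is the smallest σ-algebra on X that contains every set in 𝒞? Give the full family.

Begin from { ∅, {r,u}, {q,s,t,u}, X } (that is, 𝒞 plus ∅ and X).
Round 1 adds 3:
  {p,r}  = {q,s,t,u}ᶜ
  {p,q,s,t}  = {r,u}ᶜ
  {q,r,s,t,u}  = {r,u} ∪ {q,s,t,u}
  — 7 sets.
Round 2 (4 new):
  {p}  = {q,r,s,t,u}ᶜ
  {p,r,u}  = {p,r} ∪ {r,u}
  {p,q,r,s,t}  = {p,r} ∪ {p,q,s,t}
  {p,q,s,t,u}  = {q,s,t,u} ∪ {p,q,s,t}
  — 11 sets.
Round 3 (3 new):
  {r}  = {p,q,s,t,u}ᶜ
  {u}  = {p,q,r,s,t}ᶜ
  {q,s,t}  = {p,r,u}ᶜ
  — 14 sets.
Round 4: +2 →
  {p,u}  = {p} ∪ {u}
  {q,r,s,t}  = {r} ∪ {q,s,t}
  — 16 sets.
Round 5 adds nothing — fixpoint reached.

|σ(𝒞)| = 16.  σ(𝒞) = { ∅, {p}, {r}, {u}, {p,r}, {p,u}, {r,u}, {p,r,u}, {q,s,t}, {p,q,s,t}, {q,r,s,t}, {q,s,t,u}, {p,q,r,s,t}, {p,q,s,t,u}, {q,r,s,t,u}, X }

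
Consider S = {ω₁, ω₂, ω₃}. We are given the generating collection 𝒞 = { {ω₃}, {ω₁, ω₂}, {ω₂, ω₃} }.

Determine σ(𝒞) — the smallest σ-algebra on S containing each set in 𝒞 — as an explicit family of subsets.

Start: 𝒞 ∪ {∅, S} = { {}, {ω₃}, {ω₁, ω₂}, {ω₂, ω₃}, S }.
Iteration 1: +1 →
  {ω₁}  = complement {ω₂, ω₃}
  |family| = 6
Iteration 2 (1 new):
  {ω₁, ω₃}  = {ω₃} ∪ {ω₁}
  |family| = 7
Iteration 3: +1 →
  {ω₂}  = complement {ω₁, ω₃}
  |family| = 8
Iteration 4: closed — nothing new.

Therefore σ(𝒞) = { {}, {ω₁}, {ω₂}, {ω₃}, {ω₁, ω₂}, {ω₁, ω₃}, {ω₂, ω₃}, S } (|σ(𝒞)| = 8).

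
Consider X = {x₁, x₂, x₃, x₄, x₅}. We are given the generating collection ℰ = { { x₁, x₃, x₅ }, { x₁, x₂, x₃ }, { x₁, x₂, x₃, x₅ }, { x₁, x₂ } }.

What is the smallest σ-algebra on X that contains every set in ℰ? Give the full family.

Seed the family with ℰ together with ∅ and X: { {}, { x₁, x₂ }, { x₁, x₂, x₃ }, { x₁, x₃, x₅ }, { x₁, x₂, x₃, x₅ }, X }.
Iteration 1: 4 new —
  { x₄ }  = complement { x₁, x₂, x₃, x₅ }
  { x₂, x₄ }  = complement { x₁, x₃, x₅ }
  { x₄, x₅ }  = complement { x₁, x₂, x₃ }
  { x₃, x₄, x₅ }  = complement { x₁, x₂ }
  |family| = 10
Iteration 2. New:
  { x₁, x₂, x₄ }  = { x₁, x₂ } ∪ { x₄ }
  { x₂, x₄, x₅ }  = { x₄, x₅ } ∪ { x₂, x₄ }
  { x₁, x₂, x₃, x₄ }  = { x₁, x₂, x₃ } ∪ { x₄ }
  { x₁, x₂, x₄, x₅ }  = { x₁, x₂ } ∪ { x₄, x₅ }
  { x₁, x₃, x₄, x₅ }  = { x₃, x₄, x₅ } ∪ { x₁, x₃, x₅ }
  { x₂, x₃, x₄, x₅ }  = { x₃, x₄, x₅ } ∪ { x₂, x₄ }
  |family| = 16
Iteration 3. New:
  { x₁ }  = complement { x₂, x₃, x₄, x₅ }
  { x₂ }  = complement { x₁, x₃, x₄, x₅ }
  { x₃ }  = complement { x₁, x₂, x₄, x₅ }
  { x₅ }  = complement { x₁, x₂, x₃, x₄ }
  { x₁, x₃ }  = complement { x₂, x₄, x₅ }
  { x₃, x₅ }  = complement { x₁, x₂, x₄ }
  |family| = 22
Iteration 4 (10 new):
  { x₁, x₄ }  = { x₄ } ∪ { x₁ }
  { x₁, x₅ }  = { x₅ } ∪ { x₁ }
  { x₂, x₃ }  = { x₂ } ∪ { x₃ }
  { x₂, x₅ }  = { x₂ } ∪ { x₅ }
  { x₃, x₄ }  = { x₃ } ∪ { x₄ }
  { x₁, x₂, x₅ }  = { x₁, x₂ } ∪ { x₅ }
  { x₁, x₃, x₄ }  = { x₁, x₃ } ∪ { x₄ }
  { x₁, x₄, x₅ }  = { x₄, x₅ } ∪ { x₁ }
  { x₂, x₃, x₄ }  = { x₃ } ∪ { x₂, x₄ }
  { x₂, x₃, x₅ }  = { x₂ } ∪ { x₃, x₅ }
  |family| = 32
Iteration 5: closed — nothing new.

Hence σ(ℰ) has 32 members: { {}, { x₁ }, { x₂ }, { x₃ }, { x₄ }, { x₅ }, { x₁, x₂ }, { x₁, x₃ }, { x₁, x₄ }, { x₁, x₅ }, { x₂, x₃ }, { x₂, x₄ }, { x₂, x₅ }, { x₃, x₄ }, { x₃, x₅ }, { x₄, x₅ }, { x₁, x₂, x₃ }, { x₁, x₂, x₄ }, { x₁, x₂, x₅ }, { x₁, x₃, x₄ }, { x₁, x₃, x₅ }, { x₁, x₄, x₅ }, { x₂, x₃, x₄ }, { x₂, x₃, x₅ }, { x₂, x₄, x₅ }, { x₃, x₄, x₅ }, { x₁, x₂, x₃, x₄ }, { x₁, x₂, x₃, x₅ }, { x₁, x₂, x₄, x₅ }, { x₁, x₃, x₄, x₅ }, { x₂, x₃, x₄, x₅ }, X }.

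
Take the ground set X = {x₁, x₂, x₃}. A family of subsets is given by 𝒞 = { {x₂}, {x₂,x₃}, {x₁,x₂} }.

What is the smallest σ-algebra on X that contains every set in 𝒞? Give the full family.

Start: 𝒞 ∪ {∅, X} = { {}, {x₂}, {x₁,x₂}, {x₂,x₃}, X }.
Step 1 (3 new):
  {x₁}  = ᶜ of {x₂,x₃}
  {x₃}  = ᶜ of {x₁,x₂}
  {x₁,x₃}  = ᶜ of {x₂}
Step 2: stable.

|σ(𝒞)| = 8.  σ(𝒞) = { {}, {x₁}, {x₂}, {x₃}, {x₁,x₂}, {x₁,x₃}, {x₂,x₃}, X }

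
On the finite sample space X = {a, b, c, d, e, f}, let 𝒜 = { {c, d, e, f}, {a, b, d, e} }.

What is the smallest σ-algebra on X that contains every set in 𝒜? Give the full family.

σ(𝒜) (8 sets): { {}, {a, b}, {c, f}, {d, e}, {a, b, c, f}, {a, b, d, e}, {c, d, e, f}, X }

Trace:
Initial family (4 sets): { {}, {a, b, d, e}, {c, d, e, f}, X }.
Iteration 1 adds 2:
  {a, b}  = ᶜ of {c, d, e, f}
  {c, f}  = ᶜ of {a, b, d, e}
  (now 6)
Iteration 2 adds 1:
  {a, b, c, f}  = {a, b} ∪ {c, f}
  (now 7)
Iteration 3 adds 1:
  {d, e}  = ᶜ of {a, b, c, f}
  (now 8)
Iteration 4: stable.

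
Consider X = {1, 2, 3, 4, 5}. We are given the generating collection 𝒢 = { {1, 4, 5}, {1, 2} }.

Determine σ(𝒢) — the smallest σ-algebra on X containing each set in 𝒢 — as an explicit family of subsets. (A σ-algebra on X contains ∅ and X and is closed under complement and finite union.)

σ(𝒢) (16 sets): { {}, {1}, {2}, {3}, {1, 2}, {1, 3}, {2, 3}, {4, 5}, {1, 2, 3}, {1, 4, 5}, {2, 4, 5}, {3, 4, 5}, {1, 2, 4, 5}, {1, 3, 4, 5}, {2, 3, 4, 5}, X }

Check:
Initial family (4 sets): { {}, {1, 2}, {1, 4, 5}, X }.
Iteration 1: +3 →
  {2, 3}  = ᶜ of {1, 4, 5}
  {3, 4, 5}  = ᶜ of {1, 2}
  {1, 2, 4, 5}  = {1, 2} ∪ {1, 4, 5}
Iteration 2: +4 →
  {3}  = ᶜ of {1, 2, 4, 5}
  {1, 2, 3}  = {2, 3} ∪ {1, 2}
  {1, 3, 4, 5}  = {1, 4, 5} ∪ {3, 4, 5}
  {2, 3, 4, 5}  = {3, 4, 5} ∪ {2, 3}
Iteration 3 adds 3:
  {1}  = ᶜ of {2, 3, 4, 5}
  {2}  = ᶜ of {1, 3, 4, 5}
  {4, 5}  = ᶜ of {1, 2, 3}
Iteration 4. New:
  {1, 3}  = {3} ∪ {1}
  {2, 4, 5}  = {4, 5} ∪ {2}
Iteration 5 adds nothing — fixpoint reached.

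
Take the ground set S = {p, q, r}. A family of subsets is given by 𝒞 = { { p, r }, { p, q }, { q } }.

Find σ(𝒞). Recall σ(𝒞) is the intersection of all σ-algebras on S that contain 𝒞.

Seed the family with 𝒞 together with ∅ and S: { {}, { q }, { p, q }, { p, r }, S }.
Round 1. New:
  { r }  = ᶜ of { p, q }
  [6 total]
Round 2: 1 new —
  { q, r }  = { r } ∪ { q }
  [7 total]
Round 3 (1 new):
  { p }  = ᶜ of { q, r }
  [8 total]
Round 4 adds nothing — fixpoint reached.

Hence σ(𝒞) has 8 members: { {}, { p }, { q }, { r }, { p, q }, { p, r }, { q, r }, S }.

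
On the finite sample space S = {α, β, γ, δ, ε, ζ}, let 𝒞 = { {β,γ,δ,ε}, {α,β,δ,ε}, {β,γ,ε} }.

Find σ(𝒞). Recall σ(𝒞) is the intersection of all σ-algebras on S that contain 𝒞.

Take S₀ = 𝒞 ∪ {∅, S} = { {}, {β,γ,ε}, {α,β,δ,ε}, {β,γ,δ,ε}, S }.
Step 1 adds 4:
  {α,ζ}  = S∖{β,γ,δ,ε}
  {γ,ζ}  = S∖{α,β,δ,ε}
  {α,δ,ζ}  = S∖{β,γ,ε}
  {α,β,γ,δ,ε}  = {β,γ,ε} ∪ {α,β,δ,ε}
  [9 total]
Step 2: +7 →
  {ζ}  = S∖{α,β,γ,δ,ε}
  {α,γ,ζ}  = {α,ζ} ∪ {γ,ζ}
  {α,γ,δ,ζ}  = {α,δ,ζ} ∪ {γ,ζ}
  {β,γ,ε,ζ}  = {β,γ,ε} ∪ {γ,ζ}
  {α,β,γ,ε,ζ}  = {α,ζ} ∪ {β,γ,ε}
  {α,β,δ,ε,ζ}  = {α,ζ} ∪ {α,β,δ,ε}
  {β,γ,δ,ε,ζ}  = {β,γ,δ,ε} ∪ {γ,ζ}
  [16 total]
Step 3: +6 →
  {α}  = S∖{β,γ,δ,ε,ζ}
  {γ}  = S∖{α,β,δ,ε,ζ}
  {δ}  = S∖{α,β,γ,ε,ζ}
  {α,δ}  = S∖{β,γ,ε,ζ}
  {β,ε}  = S∖{α,γ,δ,ζ}
  {β,δ,ε}  = S∖{α,γ,ζ}
  [22 total]
Step 4: +10 →
  {α,γ}  = {α} ∪ {γ}
  {γ,δ}  = {γ} ∪ {δ}
  {δ,ζ}  = {ζ} ∪ {δ}
  {α,β,ε}  = {β,ε} ∪ {α}
  {α,γ,δ}  = {γ} ∪ {α,δ}
  {β,ε,ζ}  = {β,ε} ∪ {ζ}
  {γ,δ,ζ}  = {γ,ζ} ∪ {δ}
  {α,β,γ,ε}  = {α} ∪ {β,γ,ε}
  {α,β,ε,ζ}  = {β,ε} ∪ {α,ζ}
  {β,δ,ε,ζ}  = {ζ} ∪ {β,δ,ε}
  [32 total]
Step 5: stable.

Hence σ(𝒞) has 32 members: { {}, {α}, {γ}, {δ}, {ζ}, {α,γ}, {α,δ}, {α,ζ}, {β,ε}, {γ,δ}, {γ,ζ}, {δ,ζ}, {α,β,ε}, {α,γ,δ}, {α,γ,ζ}, {α,δ,ζ}, {β,γ,ε}, {β,δ,ε}, {β,ε,ζ}, {γ,δ,ζ}, {α,β,γ,ε}, {α,β,δ,ε}, {α,β,ε,ζ}, {α,γ,δ,ζ}, {β,γ,δ,ε}, {β,γ,ε,ζ}, {β,δ,ε,ζ}, {α,β,γ,δ,ε}, {α,β,γ,ε,ζ}, {α,β,δ,ε,ζ}, {β,γ,δ,ε,ζ}, S }.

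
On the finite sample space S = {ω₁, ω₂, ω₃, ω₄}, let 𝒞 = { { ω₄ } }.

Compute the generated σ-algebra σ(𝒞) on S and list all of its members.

Answer: σ(𝒞) = { {  }, { ω₄ }, { ω₁, ω₂, ω₃ }, S }

Trace:
Take S₀ = 𝒞 ∪ {∅, S} = { {  }, { ω₄ }, S }.
Iteration 1: +1 →
  { ω₁, ω₂, ω₃ }  = S∖{ ω₄ }
Iteration 2: closed — nothing new.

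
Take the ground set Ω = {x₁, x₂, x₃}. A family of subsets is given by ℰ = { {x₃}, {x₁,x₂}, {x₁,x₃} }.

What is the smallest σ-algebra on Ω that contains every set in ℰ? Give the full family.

Begin from { ∅, {x₃}, {x₁,x₂}, {x₁,x₃}, Ω } (that is, ℰ plus ∅ and Ω).
Pass 1 adds 1:
  {x₂}  = complement {x₁,x₃}
  — 6 sets.
Pass 2. New:
  {x₂,x₃}  = {x₃} ∪ {x₂}
  — 7 sets.
Pass 3 (1 new):
  {x₁}  = complement {x₂,x₃}
  — 8 sets.
Pass 4: already closed under ᶜ and ∪.

|σ(ℰ)| = 8.  σ(ℰ) = { ∅, {x₁}, {x₂}, {x₃}, {x₁,x₂}, {x₁,x₃}, {x₂,x₃}, Ω }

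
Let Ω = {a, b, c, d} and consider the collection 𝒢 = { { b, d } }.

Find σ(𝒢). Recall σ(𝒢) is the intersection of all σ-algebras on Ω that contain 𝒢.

Take S₀ = 𝒢 ∪ {∅, Ω} = { {  }, { b, d }, Ω }.
Iteration 1 adds 1:
  { a, c }  = complement { b, d }
  |family| = 4
Iteration 2: no new sets; the family is a σ-algebra.

|σ(𝒢)| = 4.  σ(𝒢) = { {  }, { a, c }, { b, d }, Ω }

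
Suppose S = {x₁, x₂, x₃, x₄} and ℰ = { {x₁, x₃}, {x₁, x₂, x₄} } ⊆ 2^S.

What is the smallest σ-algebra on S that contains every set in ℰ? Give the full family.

Take S₀ = ℰ ∪ {∅, S} = { ∅, {x₁, x₃}, {x₁, x₂, x₄}, S }.
Pass 1: +2 →
  {x₃}  = {x₁, x₂, x₄}ᶜ
  {x₂, x₄}  = {x₁, x₃}ᶜ
  |family| = 6
Pass 2. New:
  {x₂, x₃, x₄}  = {x₃} ∪ {x₂, x₄}
  |family| = 7
Pass 3 (1 new):
  {x₁}  = {x₂, x₃, x₄}ᶜ
  |family| = 8
Pass 4: closed — nothing new.

Hence σ(ℰ) has 8 members: { ∅, {x₁}, {x₃}, {x₁, x₃}, {x₂, x₄}, {x₁, x₂, x₄}, {x₂, x₃, x₄}, S }.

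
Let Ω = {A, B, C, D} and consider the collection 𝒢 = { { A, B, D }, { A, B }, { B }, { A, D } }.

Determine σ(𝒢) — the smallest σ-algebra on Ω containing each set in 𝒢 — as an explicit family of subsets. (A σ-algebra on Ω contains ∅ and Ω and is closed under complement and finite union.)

Answer: σ(𝒢) = { {  }, { A }, { B }, { C }, { D }, { A, B }, { A, C }, { A, D }, { B, C }, { B, D }, { C, D }, { A, B, C }, { A, B, D }, { A, C, D }, { B, C, D }, Ω }

Check:
Begin from { {  }, { B }, { A, B }, { A, D }, { A, B, D }, Ω } (that is, 𝒢 plus ∅ and Ω).
Pass 1 adds 4:
  { C }  = ᶜ of { A, B, D }
  { B, C }  = ᶜ of { A, D }
  { C, D }  = ᶜ of { A, B }
  { A, C, D }  = ᶜ of { B }
Pass 2: 2 new —
  { A, B, C }  = { A, B } ∪ { C }
  { B, C, D }  = { C, D } ∪ { B }
Pass 3: 2 new —
  { A }  = ᶜ of { B, C, D }
  { D }  = ᶜ of { A, B, C }
Pass 4 (2 new):
  { A, C }  = { C } ∪ { A }
  { B, D }  = { D } ∪ { B }
Pass 5: already closed under ᶜ and ∪.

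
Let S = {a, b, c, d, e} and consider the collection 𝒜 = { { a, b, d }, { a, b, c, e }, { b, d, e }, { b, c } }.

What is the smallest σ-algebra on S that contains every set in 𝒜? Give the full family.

Take S₀ = 𝒜 ∪ {∅, S} = { ∅, { b, c }, { a, b, d }, { b, d, e }, { a, b, c, e }, S }.
Round 1. New:
  { d }  = S∖{ a, b, c, e }
  { a, c }  = S∖{ b, d, e }
  { c, e }  = S∖{ a, b, d }
  { a, d, e }  = S∖{ b, c }
  { a, b, c, d }  = { b, c } ∪ { a, b, d }
  { a, b, d, e }  = { a, b, d } ∪ { b, d, e }
  { b, c, d, e }  = { b, c } ∪ { b, d, e }
  |family| = 13
Round 2 adds 10:
  { a }  = S∖{ b, c, d, e }
  { c }  = S∖{ a, b, d, e }
  { e }  = S∖{ a, b, c, d }
  { a, b, c }  = { b, c } ∪ { a, c }
  { a, c, d }  = { a, c } ∪ { d }
  { a, c, e }  = { a, c } ∪ { c, e }
  { b, c, d }  = { b, c } ∪ { d }
  { b, c, e }  = { b, c } ∪ { c, e }
  { c, d, e }  = { d } ∪ { c, e }
  { a, c, d, e }  = { a, d, e } ∪ { a, c }
  |family| = 23
Round 3: 8 new —
  { b }  = S∖{ a, c, d, e }
  { a, b }  = S∖{ c, d, e }
  { a, d }  = S∖{ b, c, e }
  { a, e }  = S∖{ b, c, d }
  { b, d }  = S∖{ a, c, e }
  { b, e }  = S∖{ a, c, d }
  { c, d }  = { c } ∪ { d }
  { d, e }  = S∖{ a, b, c }
  |family| = 31
Round 4 adds 1:
  { a, b, e }  = S∖{ c, d }
  |family| = 32
Round 5: no new sets; the family is a σ-algebra.

|σ(𝒜)| = 32.  σ(𝒜) = { ∅, { a }, { b }, { c }, { d }, { e }, { a, b }, { a, c }, { a, d }, { a, e }, { b, c }, { b, d }, { b, e }, { c, d }, { c, e }, { d, e }, { a, b, c }, { a, b, d }, { a, b, e }, { a, c, d }, { a, c, e }, { a, d, e }, { b, c, d }, { b, c, e }, { b, d, e }, { c, d, e }, { a, b, c, d }, { a, b, c, e }, { a, b, d, e }, { a, c, d, e }, { b, c, d, e }, S }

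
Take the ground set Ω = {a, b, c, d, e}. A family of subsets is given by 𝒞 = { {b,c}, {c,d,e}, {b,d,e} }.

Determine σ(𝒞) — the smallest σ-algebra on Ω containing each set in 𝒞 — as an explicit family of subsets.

σ(𝒞) = { ∅, {a}, {b}, {c}, {a,b}, {a,c}, {b,c}, {d,e}, {a,b,c}, {a,d,e}, {b,d,e}, {c,d,e}, {a,b,d,e}, {a,c,d,e}, {b,c,d,e}, Ω }

Trace:
Seed the family with 𝒞 together with ∅ and Ω: { ∅, {b,c}, {b,d,e}, {c,d,e}, Ω }.
Step 1 adds 4:
  {a,b}  = Ω∖{c,d,e}
  {a,c}  = Ω∖{b,d,e}
  {a,d,e}  = Ω∖{b,c}
  {b,c,d,e}  = {c,d,e} ∪ {b,c}
Step 2. New:
  {a}  = Ω∖{b,c,d,e}
  {a,b,c}  = {a,b} ∪ {b,c}
  {a,b,d,e}  = {a,d,e} ∪ {a,b}
  {a,c,d,e}  = {a,d,e} ∪ {c,d,e}
Step 3: +3 →
  {b}  = Ω∖{a,c,d,e}
  {c}  = Ω∖{a,b,d,e}
  {d,e}  = Ω∖{a,b,c}
Step 4: no new sets; the family is a σ-algebra.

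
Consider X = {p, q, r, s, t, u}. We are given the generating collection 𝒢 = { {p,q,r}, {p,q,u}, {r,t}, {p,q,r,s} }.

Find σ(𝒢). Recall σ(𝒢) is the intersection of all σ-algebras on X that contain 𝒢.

σ(𝒢) = { ∅, {r}, {s}, {t}, {u}, {p,q}, {r,s}, {r,t}, {r,u}, {s,t}, {s,u}, {t,u}, {p,q,r}, {p,q,s}, {p,q,t}, {p,q,u}, {r,s,t}, {r,s,u}, {r,t,u}, {s,t,u}, {p,q,r,s}, {p,q,r,t}, {p,q,r,u}, {p,q,s,t}, {p,q,s,u}, {p,q,t,u}, {r,s,t,u}, {p,q,r,s,t}, {p,q,r,s,u}, {p,q,r,t,u}, {p,q,s,t,u}, X }

Check:
Start: 𝒢 ∪ {∅, X} = { ∅, {r,t}, {p,q,r}, {p,q,u}, {p,q,r,s}, X }.
Iteration 1: +9 →
  {t,u}  = ᶜ of {p,q,r,s}
  {r,s,t}  = ᶜ of {p,q,u}
  {s,t,u}  = ᶜ of {p,q,r}
  {p,q,r,t}  = {p,q,r} ∪ {r,t}
  {p,q,r,u}  = {p,q,r} ∪ {p,q,u}
  {p,q,s,u}  = ᶜ of {r,t}
  {p,q,r,s,t}  = {r,t} ∪ {p,q,r,s}
  {p,q,r,s,u}  = {p,q,u} ∪ {p,q,r,s}
  {p,q,r,t,u}  = {r,t} ∪ {p,q,u}
  [15 total]
Iteration 2: +9 →
  {s}  = ᶜ of {p,q,r,t,u}
  {t}  = ᶜ of {p,q,r,s,u}
  {u}  = ᶜ of {p,q,r,s,t}
  {s,t}  = ᶜ of {p,q,r,u}
  {s,u}  = ᶜ of {p,q,r,t}
  {r,t,u}  = {t,u} ∪ {r,t}
  {p,q,t,u}  = {t,u} ∪ {p,q,u}
  {r,s,t,u}  = {r,s,t} ∪ {t,u}
  {p,q,s,t,u}  = {p,q,s,u} ∪ {t,u}
  [24 total]
Iteration 3 (4 new):
  {r}  = ᶜ of {p,q,s,t,u}
  {p,q}  = ᶜ of {r,s,t,u}
  {r,s}  = ᶜ of {p,q,t,u}
  {p,q,s}  = ᶜ of {r,t,u}
  [28 total]
Iteration 4: +4 →
  {r,u}  = {u} ∪ {r}
  {p,q,t}  = {p,q} ∪ {t}
  {r,s,u}  = {r,s} ∪ {u}
  {p,q,s,t}  = {p,q} ∪ {s,t}
  [32 total]
Iteration 5: stable.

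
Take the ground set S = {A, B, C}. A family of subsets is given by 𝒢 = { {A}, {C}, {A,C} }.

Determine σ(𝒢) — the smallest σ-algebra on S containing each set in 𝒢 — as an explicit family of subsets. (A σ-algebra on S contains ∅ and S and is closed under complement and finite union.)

σ(𝒢) (8 sets): { {}, {A}, {B}, {C}, {A,B}, {A,C}, {B,C}, S }

Working:
Start: 𝒢 ∪ {∅, S} = { {}, {A}, {C}, {A,C}, S }.
Step 1 adds 3:
  {B}  = S∖{A,C}
  {A,B}  = S∖{C}
  {B,C}  = S∖{A}
Step 2: no new sets; the family is a σ-algebra.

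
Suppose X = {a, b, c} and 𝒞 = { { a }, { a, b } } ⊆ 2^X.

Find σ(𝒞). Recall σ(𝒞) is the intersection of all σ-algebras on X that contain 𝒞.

σ(𝒞) (8 sets): { {}, { a }, { b }, { c }, { a, b }, { a, c }, { b, c }, X }

Check:
Seed the family with 𝒞 together with ∅ and X: { {}, { a }, { a, b }, X }.
Round 1 adds 2:
  { c }  = complement { a, b }
  { b, c }  = complement { a }
  — 6 sets.
Round 2. New:
  { a, c }  = { c } ∪ { a }
  — 7 sets.
Round 3 (1 new):
  { b }  = complement { a, c }
  — 8 sets.
Round 4: already closed under ᶜ and ∪.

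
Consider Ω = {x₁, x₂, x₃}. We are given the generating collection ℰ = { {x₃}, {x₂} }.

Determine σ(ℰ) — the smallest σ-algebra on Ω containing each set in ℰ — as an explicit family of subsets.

σ(ℰ) (8 sets): { {}, {x₁}, {x₂}, {x₃}, {x₁, x₂}, {x₁, x₃}, {x₂, x₃}, Ω }

Working:
Take S₀ = ℰ ∪ {∅, Ω} = { {}, {x₂}, {x₃}, Ω }.
Step 1 (3 new):
  {x₁, x₂}  = complement {x₃}
  {x₁, x₃}  = complement {x₂}
  {x₂, x₃}  = {x₃} ∪ {x₂}
  [7 total]
Step 2: 1 new —
  {x₁}  = complement {x₂, x₃}
  [8 total]
Step 3 adds nothing — fixpoint reached.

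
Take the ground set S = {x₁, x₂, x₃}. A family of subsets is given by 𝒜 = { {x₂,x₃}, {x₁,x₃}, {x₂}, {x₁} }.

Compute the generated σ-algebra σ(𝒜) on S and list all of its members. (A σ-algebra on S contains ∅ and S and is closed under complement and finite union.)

|σ(𝒜)| = 8.  σ(𝒜) = { ∅, {x₁}, {x₂}, {x₃}, {x₁,x₂}, {x₁,x₃}, {x₂,x₃}, S }

Trace:
Initial family (6 sets): { ∅, {x₁}, {x₂}, {x₁,x₃}, {x₂,x₃}, S }.
Step 1 adds 1:
  {x₁,x₂}  = {x₂} ∪ {x₁}
  |family| = 7
Step 2: 1 new —
  {x₃}  = complement {x₁,x₂}
  |family| = 8
Step 3: closed — nothing new.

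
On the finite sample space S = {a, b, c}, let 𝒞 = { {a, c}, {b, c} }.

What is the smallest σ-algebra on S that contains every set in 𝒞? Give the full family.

σ(𝒞) = { {}, {a}, {b}, {c}, {a, b}, {a, c}, {b, c}, S }

Working:
Initial family (4 sets): { {}, {a, c}, {b, c}, S }.
Iteration 1 (2 new):
  {a}  = S∖{b, c}
  {b}  = S∖{a, c}
Iteration 2. New:
  {a, b}  = {b} ∪ {a}
Iteration 3 (1 new):
  {c}  = S∖{a, b}
Iteration 4: closed — nothing new.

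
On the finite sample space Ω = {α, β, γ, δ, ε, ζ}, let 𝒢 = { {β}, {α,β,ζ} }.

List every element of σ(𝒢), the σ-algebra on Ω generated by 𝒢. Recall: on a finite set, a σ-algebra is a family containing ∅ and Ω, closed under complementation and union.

Begin from { ∅, {β}, {α,β,ζ}, Ω } (that is, 𝒢 plus ∅ and Ω).
Step 1 adds 2:
  {γ,δ,ε}  = Ω∖{α,β,ζ}
  {α,γ,δ,ε,ζ}  = Ω∖{β}
  |family| = 6
Step 2 adds 1:
  {β,γ,δ,ε}  = {γ,δ,ε} ∪ {β}
  |family| = 7
Step 3: +1 →
  {α,ζ}  = Ω∖{β,γ,δ,ε}
  |family| = 8
Step 4: already closed under ᶜ and ∪.

Therefore σ(𝒢) = { ∅, {β}, {α,ζ}, {α,β,ζ}, {γ,δ,ε}, {β,γ,δ,ε}, {α,γ,δ,ε,ζ}, Ω } (|σ(𝒢)| = 8).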